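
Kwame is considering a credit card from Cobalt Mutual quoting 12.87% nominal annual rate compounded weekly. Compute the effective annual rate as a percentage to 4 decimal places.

EAR = (1 + 0.1287/52)^52 − 1.
= (1 + 0.002475)^52 − 1 = 1.137168 − 1 = 13.7168%.

13.7168%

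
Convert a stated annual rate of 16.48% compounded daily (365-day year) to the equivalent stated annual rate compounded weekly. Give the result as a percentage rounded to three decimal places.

16.502%

EAR = (1 + 0.1648/365)^365 − 1 = 0.179113.
Solve (1 + r/52)^52 = 1.179113: r/52 = 1.179113^(1/52) − 1 = 0.003174, so r = 0.165024 = 16.502%.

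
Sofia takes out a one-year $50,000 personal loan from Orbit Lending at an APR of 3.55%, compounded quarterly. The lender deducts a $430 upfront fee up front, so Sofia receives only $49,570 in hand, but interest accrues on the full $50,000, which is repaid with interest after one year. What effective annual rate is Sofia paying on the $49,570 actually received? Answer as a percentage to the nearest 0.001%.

4.496%

Amount owed after one year: 50,000 × (1 + 0.0355/4)^4 = 50,000 × 1.035975 = $51,798.77.
Effective rate on net proceeds: 51,798.77 / 49,570 − 1 = 0.044962 = 4.496%.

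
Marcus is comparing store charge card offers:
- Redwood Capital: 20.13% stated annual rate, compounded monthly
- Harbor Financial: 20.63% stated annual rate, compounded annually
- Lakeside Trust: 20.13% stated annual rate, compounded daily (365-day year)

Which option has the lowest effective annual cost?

Harbor Financial

Redwood Capital: (1 + 0.2013/12)^12 − 1 = 22.095%
Harbor Financial: compounded annually, EAR = 20.630%
Lakeside Trust: (1 + 0.2013/365)^365 − 1 = 22.292%
The lowest effective annual rate is Harbor Financial at 20.630%.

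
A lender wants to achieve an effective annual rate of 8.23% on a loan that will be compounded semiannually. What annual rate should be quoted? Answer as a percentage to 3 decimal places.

8.067%

(1 + r/2)^2 − 1 = 0.0823, so 1 + r/2 = 1.0823^(1/2).
r/2 = 0.040336, so r = 0.080673 = 8.067%.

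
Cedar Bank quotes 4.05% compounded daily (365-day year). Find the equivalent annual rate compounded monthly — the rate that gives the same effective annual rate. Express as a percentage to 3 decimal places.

4.057%

EAR = (1 + 0.0405/365)^365 − 1 = 0.041329.
Solve (1 + r/12)^12 = 1.041329: r/12 = 1.041329^(1/12) − 1 = 0.003381, so r = 0.040566 = 4.057%.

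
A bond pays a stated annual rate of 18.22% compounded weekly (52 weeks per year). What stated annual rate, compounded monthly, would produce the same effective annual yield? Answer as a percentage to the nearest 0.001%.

EAR = (1 + 0.1822/52)^52 − 1 = 0.199472.
Solve (1 + r/12)^12 = 1.199472: r/12 = 1.199472^(1/12) − 1 = 0.015272, so r = 0.183267 = 18.327%.

18.327%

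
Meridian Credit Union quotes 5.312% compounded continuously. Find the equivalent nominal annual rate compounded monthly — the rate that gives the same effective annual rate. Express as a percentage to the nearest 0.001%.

5.324%

EAR under continuous compounding: e^0.05312 − 1 = 0.054556.
Solve (1 + r/12)^12 = 1.054556: r/12 = 1.054556^(1/12) − 1 = 0.004436, so r = 0.053238 = 5.324%.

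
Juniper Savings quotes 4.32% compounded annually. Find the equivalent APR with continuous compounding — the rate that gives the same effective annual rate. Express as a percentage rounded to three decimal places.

4.229%

Compounded annually, EAR = nominal = 0.043200.
Equivalent continuous rate: r = ln(1 + 0.043200) = 0.042293 = 4.229%.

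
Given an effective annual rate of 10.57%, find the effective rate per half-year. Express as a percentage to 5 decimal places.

5.15227%

The per-half-year rate i satisfies (1 + i)^2 = 1 + 0.1057.
i = 1.1057^(1/2) − 1 = 0.0515227 = 5.15227%.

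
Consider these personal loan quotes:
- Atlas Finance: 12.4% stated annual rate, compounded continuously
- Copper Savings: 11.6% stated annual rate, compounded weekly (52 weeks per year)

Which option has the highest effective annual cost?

Atlas Finance: e^0.124 − 1 = 13.202%
Copper Savings: (1 + 0.116/52)^52 − 1 = 12.285%
The highest effective annual rate is Atlas Finance at 13.202%.

Atlas Finance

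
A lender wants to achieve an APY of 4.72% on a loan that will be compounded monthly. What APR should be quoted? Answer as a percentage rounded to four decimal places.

(1 + r/12)^12 − 1 = 0.0472, so 1 + r/12 = 1.0472^(1/12).
r/12 = 0.003851, so r = 0.046209 = 4.6209%.

4.6209%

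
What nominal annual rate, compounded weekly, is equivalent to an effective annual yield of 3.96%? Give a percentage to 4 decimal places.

(1 + r/52)^52 − 1 = 0.0396, so 1 + r/52 = 1.0396^(1/52).
r/52 = 0.000747, so r = 0.038851 = 3.8851%.

3.8851%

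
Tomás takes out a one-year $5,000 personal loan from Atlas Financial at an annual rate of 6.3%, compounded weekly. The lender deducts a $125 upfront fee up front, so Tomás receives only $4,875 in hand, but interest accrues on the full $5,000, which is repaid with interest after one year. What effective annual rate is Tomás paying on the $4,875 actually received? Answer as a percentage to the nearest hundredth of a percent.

9.23%

Amount owed after one year: 5,000 × (1 + 0.063/52)^52 = 5,000 × 1.064986 = $5,324.93.
Effective rate on net proceeds: 5,324.93 / 4,875 − 1 = 0.092294 = 9.23%.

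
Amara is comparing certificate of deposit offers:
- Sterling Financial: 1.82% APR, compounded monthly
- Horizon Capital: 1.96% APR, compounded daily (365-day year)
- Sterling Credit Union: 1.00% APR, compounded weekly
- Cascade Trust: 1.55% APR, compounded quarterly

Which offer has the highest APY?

Horizon Capital

Sterling Financial: (1 + 0.0182/12)^12 − 1 = 1.835%
Horizon Capital: (1 + 0.0196/365)^365 − 1 = 1.979%
Sterling Credit Union: (1 + 0.0100/52)^52 − 1 = 1.005%
Cascade Trust: (1 + 0.0155/4)^4 − 1 = 1.559%
The highest effective annual rate is Horizon Capital at 1.979%.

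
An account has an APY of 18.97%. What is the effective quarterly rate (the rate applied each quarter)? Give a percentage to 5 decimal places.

4.43820%

The per-quarter rate i satisfies (1 + i)^4 = 1 + 0.1897.
i = 1.1897^(1/4) − 1 = 0.0443820 = 4.43820%.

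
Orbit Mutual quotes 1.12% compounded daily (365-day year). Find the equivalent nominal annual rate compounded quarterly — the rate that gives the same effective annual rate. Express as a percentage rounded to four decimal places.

EAR = (1 + 0.0112/365)^365 − 1 = 0.011263.
Solve (1 + r/4)^4 = 1.011263: r/4 = 1.011263^(1/4) − 1 = 0.002804, so r = 0.011216 = 1.1216%.

1.1216%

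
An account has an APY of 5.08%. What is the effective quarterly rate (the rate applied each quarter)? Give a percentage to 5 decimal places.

The per-quarter rate i satisfies (1 + i)^4 = 1 + 0.0508.
i = 1.0508^(1/4) − 1 = 0.0124650 = 1.24650%.

1.24650%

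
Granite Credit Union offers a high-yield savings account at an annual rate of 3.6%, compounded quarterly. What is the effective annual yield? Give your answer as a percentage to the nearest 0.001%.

EAR = (1 + 0.036/4)^4 − 1.
= 1.036489 − 1 = 3.649%.

3.649%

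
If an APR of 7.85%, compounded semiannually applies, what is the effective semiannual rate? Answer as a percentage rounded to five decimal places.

3.92500%

With a nominal annual rate compounded semiannually, the periodic rate is the nominal rate divided by 2.
i = 0.0785 / 2 = 0.0392500 = 3.92500%.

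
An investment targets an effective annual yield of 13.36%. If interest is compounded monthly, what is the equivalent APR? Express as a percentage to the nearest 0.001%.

(1 + r/12)^12 − 1 = 0.1336, so 1 + r/12 = 1.1336^(1/12).
r/12 = 0.010505, so r = 0.126056 = 12.606%.

12.606%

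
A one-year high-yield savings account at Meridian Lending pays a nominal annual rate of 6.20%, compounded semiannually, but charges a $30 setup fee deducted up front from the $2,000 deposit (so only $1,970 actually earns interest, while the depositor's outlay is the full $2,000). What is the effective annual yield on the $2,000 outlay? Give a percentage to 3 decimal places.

4.702%

Value after one year: 1,970 × (1 + 0.0620/2)^2 = 1,970 × 1.062961 = $2,094.03.
Effective yield on the $2,000 outlay: 2,094.03 / 2,000 − 1 = 0.047017 = 4.702%.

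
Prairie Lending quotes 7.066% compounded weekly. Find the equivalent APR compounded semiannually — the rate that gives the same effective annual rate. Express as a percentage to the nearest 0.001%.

EAR = (1 + 0.07066/52)^52 − 1 = 0.073165.
Solve (1 + r/2)^2 = 1.073165: r/2 = 1.073165^(1/2) − 1 = 0.035937, so r = 0.071873 = 7.187%.

7.187%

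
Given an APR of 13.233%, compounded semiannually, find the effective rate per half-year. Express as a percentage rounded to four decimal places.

6.6165%

With a nominal annual rate compounded semiannually, the periodic rate is the nominal rate divided by 2.
i = 0.13233 / 2 = 0.0661650 = 6.6165%.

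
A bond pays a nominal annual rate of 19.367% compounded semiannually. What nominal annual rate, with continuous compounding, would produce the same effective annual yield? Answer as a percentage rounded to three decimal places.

EAR = (1 + 0.19367/2)^2 − 1 = 0.203047.
Equivalent continuous rate: r = ln(1 + 0.203047) = 0.184858 = 18.486%.

18.486%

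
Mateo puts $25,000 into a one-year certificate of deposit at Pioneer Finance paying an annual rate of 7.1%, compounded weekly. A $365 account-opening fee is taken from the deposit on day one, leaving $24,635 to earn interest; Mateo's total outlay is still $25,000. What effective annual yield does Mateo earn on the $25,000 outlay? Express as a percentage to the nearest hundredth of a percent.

Value after one year: 24,635 × (1 + 0.071/52)^52 = 24,635 × 1.073529 = $26,446.39.
Effective yield on the $25,000 outlay: 26,446.39 / 25,000 − 1 = 0.057856 = 5.79%.

5.79%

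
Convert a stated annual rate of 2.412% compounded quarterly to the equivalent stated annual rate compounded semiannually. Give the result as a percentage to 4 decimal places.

2.4193%

EAR = (1 + 0.02412/4)^4 − 1 = 0.024339.
Solve (1 + r/2)^2 = 1.024339: r/2 = 1.024339^(1/2) − 1 = 0.012096, so r = 0.024193 = 2.4193%.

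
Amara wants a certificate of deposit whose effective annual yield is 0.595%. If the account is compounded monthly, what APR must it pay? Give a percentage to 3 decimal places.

(1 + r/12)^12 − 1 = 0.00595, so 1 + r/12 = 1.00595^(1/12).
r/12 = 0.000494, so r = 0.005934 = 0.593%.

0.593%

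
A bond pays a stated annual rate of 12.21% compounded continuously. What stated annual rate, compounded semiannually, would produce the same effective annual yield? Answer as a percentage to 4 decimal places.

EAR under continuous compounding: e^0.1221 − 1 = 0.129867.
Solve (1 + r/2)^2 = 1.129867: r/2 = 1.129867^(1/2) − 1 = 0.062952, so r = 0.125904 = 12.5904%.

12.5904%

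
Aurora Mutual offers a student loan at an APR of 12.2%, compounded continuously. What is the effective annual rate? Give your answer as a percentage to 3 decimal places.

With continuous compounding, EAR = e^0.122 − 1.
e^0.122 = 1.129754, so EAR = 0.129754 = 12.975%.

12.975%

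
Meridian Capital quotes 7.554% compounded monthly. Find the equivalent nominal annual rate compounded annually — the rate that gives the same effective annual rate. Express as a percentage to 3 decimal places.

7.821%

EAR = (1 + 0.07554/12)^12 − 1 = 0.078211.
Compounded annually, the equivalent nominal rate is the EAR itself: 7.821%.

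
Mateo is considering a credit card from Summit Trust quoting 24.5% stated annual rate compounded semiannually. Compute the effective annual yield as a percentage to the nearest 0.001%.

26.001%

EAR = (1 + 0.245/2)^2 − 1.
= (1 + 0.122500)^2 − 1 = 1.260006 − 1 = 26.001%.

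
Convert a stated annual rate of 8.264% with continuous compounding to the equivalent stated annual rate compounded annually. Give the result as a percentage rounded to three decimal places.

8.615%

EAR under continuous compounding: e^0.08264 − 1 = 0.086151.
Compounded annually, the equivalent nominal rate is the EAR itself: 8.615%.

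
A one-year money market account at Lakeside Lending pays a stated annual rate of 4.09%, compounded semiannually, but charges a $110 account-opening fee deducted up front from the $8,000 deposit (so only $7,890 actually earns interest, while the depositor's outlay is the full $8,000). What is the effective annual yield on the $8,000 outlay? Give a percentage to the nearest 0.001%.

Value after one year: 7,890 × (1 + 0.0409/2)^2 = 7,890 × 1.041318 = $8,216.00.
Effective yield on the $8,000 outlay: 8,216.00 / 8,000 − 1 = 0.027000 = 2.700%.

2.700%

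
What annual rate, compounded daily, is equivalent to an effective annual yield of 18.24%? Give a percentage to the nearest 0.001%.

16.758%

(1 + r/365)^365 − 1 = 0.1824, so 1 + r/365 = 1.1824^(1/365).
r/365 = 0.000459, so r = 0.167585 = 16.758%.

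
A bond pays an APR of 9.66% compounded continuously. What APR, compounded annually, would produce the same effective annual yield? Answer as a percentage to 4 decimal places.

EAR under continuous compounding: e^0.0966 − 1 = 0.101420.
Compounded annually, the equivalent nominal rate is the EAR itself: 10.1420%.

10.1420%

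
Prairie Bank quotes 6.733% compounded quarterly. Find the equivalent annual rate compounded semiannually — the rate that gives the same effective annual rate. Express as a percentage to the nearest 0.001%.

EAR = (1 + 0.06733/4)^4 − 1 = 0.069049.
Solve (1 + r/2)^2 = 1.069049: r/2 = 1.069049^(1/2) − 1 = 0.033948, so r = 0.067897 = 6.790%.

6.790%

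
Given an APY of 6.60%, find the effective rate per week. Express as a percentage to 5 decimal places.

The per-week rate i satisfies (1 + i)^52 = 1 + 0.0660.
i = 1.0660^(1/52) − 1 = 0.0012299 = 0.12299%.

0.12299%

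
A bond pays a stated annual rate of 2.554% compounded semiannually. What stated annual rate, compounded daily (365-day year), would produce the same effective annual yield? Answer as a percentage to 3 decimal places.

EAR = (1 + 0.02554/2)^2 − 1 = 0.025703.
Solve (1 + r/365)^365 = 1.025703: r/365 = 1.025703^(1/365) − 1 = 0.000070, so r = 0.025379 = 2.538%.

2.538%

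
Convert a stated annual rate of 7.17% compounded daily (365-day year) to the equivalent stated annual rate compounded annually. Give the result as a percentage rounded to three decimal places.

7.433%

EAR = (1 + 0.0717/365)^365 − 1 = 0.074325.
Compounded annually, the equivalent nominal rate is the EAR itself: 7.433%.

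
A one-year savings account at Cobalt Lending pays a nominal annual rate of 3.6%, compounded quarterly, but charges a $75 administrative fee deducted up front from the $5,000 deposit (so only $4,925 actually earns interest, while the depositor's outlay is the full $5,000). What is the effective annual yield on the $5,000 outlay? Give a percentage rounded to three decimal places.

2.094%

Value after one year: 4,925 × (1 + 0.036/4)^4 = 4,925 × 1.036489 = $5,104.71.
Effective yield on the $5,000 outlay: 5,104.71 / 5,000 − 1 = 0.020942 = 2.094%.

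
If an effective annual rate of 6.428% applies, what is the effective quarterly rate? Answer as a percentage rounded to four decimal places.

1.5697%

The per-quarter rate i satisfies (1 + i)^4 = 1 + 0.06428.
i = 1.06428^(1/4) − 1 = 0.0156965 = 1.5697%.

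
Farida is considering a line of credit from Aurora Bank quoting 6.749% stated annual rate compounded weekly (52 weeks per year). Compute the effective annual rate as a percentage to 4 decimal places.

EAR = (1 + 0.06749/52)^52 − 1.
= 1.069773 − 1 = 6.9773%.

6.9773%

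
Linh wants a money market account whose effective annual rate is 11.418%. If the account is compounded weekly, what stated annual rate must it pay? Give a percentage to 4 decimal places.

(1 + r/52)^52 − 1 = 0.11418, so 1 + r/52 = 1.11418^(1/52).
r/52 = 0.002081, so r = 0.108231 = 10.8231%.

10.8231%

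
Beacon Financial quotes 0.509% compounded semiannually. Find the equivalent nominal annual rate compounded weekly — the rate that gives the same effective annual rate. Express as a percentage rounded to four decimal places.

0.5084%

EAR = (1 + 0.00509/2)^2 − 1 = 0.005096.
Solve (1 + r/52)^52 = 1.005096: r/52 = 1.005096^(1/52) − 1 = 0.000098, so r = 0.005084 = 0.5084%.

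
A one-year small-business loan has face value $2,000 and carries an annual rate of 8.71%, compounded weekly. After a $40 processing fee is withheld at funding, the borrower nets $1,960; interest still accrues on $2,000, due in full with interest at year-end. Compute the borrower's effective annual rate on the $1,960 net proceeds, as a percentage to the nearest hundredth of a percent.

11.32%

Amount owed after one year: 2,000 × (1 + 0.0871/52)^52 = 2,000 × 1.090926 = $2,181.85.
Effective rate on net proceeds: 2,181.85 / 1,960 − 1 = 0.113190 = 11.32%.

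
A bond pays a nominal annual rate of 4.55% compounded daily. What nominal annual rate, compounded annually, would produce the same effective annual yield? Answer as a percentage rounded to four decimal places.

4.6548%

EAR = (1 + 0.0455/365)^365 − 1 = 0.046548.
Compounded annually, the equivalent nominal rate is the EAR itself: 4.6548%.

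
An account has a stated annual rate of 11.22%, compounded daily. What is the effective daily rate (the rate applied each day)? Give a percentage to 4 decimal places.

With a nominal annual rate compounded daily, the periodic rate is the nominal rate divided by 365.
i = 0.1122 / 365 = 0.0003074 = 0.0307%.

0.0307%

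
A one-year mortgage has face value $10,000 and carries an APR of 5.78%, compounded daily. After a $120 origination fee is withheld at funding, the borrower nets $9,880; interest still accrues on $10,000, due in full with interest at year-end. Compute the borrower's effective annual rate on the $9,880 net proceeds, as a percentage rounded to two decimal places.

Amount owed after one year: 10,000 × (1 + 0.0578/365)^365 = 10,000 × 1.059498 = $10,594.98.
Effective rate on net proceeds: 10,594.98 / 9,880 − 1 = 0.072367 = 7.24%.

7.24%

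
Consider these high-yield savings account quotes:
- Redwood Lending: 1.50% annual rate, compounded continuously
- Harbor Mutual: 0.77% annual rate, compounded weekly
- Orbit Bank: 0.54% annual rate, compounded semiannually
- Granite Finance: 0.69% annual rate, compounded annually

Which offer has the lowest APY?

Orbit Bank

Redwood Lending: e^0.0150 − 1 = 1.511%
Harbor Mutual: (1 + 0.0077/52)^52 − 1 = 0.773%
Orbit Bank: (1 + 0.0054/2)^2 − 1 = 0.541%
Granite Finance: compounded annually, EAR = 0.690%
The lowest effective annual rate is Orbit Bank at 0.541%.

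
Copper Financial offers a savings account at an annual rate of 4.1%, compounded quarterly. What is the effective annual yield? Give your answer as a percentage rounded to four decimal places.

4.1635%

EAR = (1 + 0.041/4)^4 − 1.
= (1 + 0.010250)^4 − 1 = 1.041635 − 1 = 4.1635%.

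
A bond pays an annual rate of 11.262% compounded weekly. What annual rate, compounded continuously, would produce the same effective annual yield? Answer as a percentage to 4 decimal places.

EAR = (1 + 0.11262/52)^52 − 1 = 0.119070.
Equivalent continuous rate: r = ln(1 + 0.119070) = 0.112498 = 11.2498%.

11.2498%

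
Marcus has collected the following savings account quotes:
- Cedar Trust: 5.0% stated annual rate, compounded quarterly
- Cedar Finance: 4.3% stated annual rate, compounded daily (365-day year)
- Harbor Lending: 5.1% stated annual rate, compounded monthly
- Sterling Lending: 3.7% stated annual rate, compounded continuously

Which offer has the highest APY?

Cedar Trust: (1 + 0.050/4)^4 − 1 = 5.095%
Cedar Finance: (1 + 0.043/365)^365 − 1 = 4.394%
Harbor Lending: (1 + 0.051/12)^12 − 1 = 5.221%
Sterling Lending: e^0.037 − 1 = 3.769%
The highest effective annual rate is Harbor Lending at 5.221%.

Harbor Lending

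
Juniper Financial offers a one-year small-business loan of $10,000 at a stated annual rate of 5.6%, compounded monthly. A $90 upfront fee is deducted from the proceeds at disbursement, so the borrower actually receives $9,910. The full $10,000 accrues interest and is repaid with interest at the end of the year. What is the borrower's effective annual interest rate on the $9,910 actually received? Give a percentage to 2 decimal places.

Amount owed after one year: 10,000 × (1 + 0.056/12)^12 = 10,000 × 1.057460 = $10,574.60.
Effective rate on net proceeds: 10,574.60 / 9,910 − 1 = 0.067063 = 6.71%.

6.71%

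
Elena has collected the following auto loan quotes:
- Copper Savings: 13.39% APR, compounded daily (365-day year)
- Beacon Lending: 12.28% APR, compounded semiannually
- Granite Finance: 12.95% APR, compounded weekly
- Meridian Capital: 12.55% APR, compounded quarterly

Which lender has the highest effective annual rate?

Copper Savings

Copper Savings: (1 + 0.1339/365)^365 − 1 = 14.325%
Beacon Lending: (1 + 0.1228/2)^2 − 1 = 12.657%
Granite Finance: (1 + 0.1295/52)^52 − 1 = 13.808%
Meridian Capital: (1 + 0.1255/4)^4 − 1 = 13.153%
The highest effective annual rate is Copper Savings at 14.325%.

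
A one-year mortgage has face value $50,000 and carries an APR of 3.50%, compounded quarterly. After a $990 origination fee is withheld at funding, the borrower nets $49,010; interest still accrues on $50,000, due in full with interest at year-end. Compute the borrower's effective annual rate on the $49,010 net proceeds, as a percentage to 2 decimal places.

5.64%

Amount owed after one year: 50,000 × (1 + 0.0350/4)^4 = 50,000 × 1.035462 = $51,773.10.
Effective rate on net proceeds: 51,773.10 / 49,010 − 1 = 0.056378 = 5.64%.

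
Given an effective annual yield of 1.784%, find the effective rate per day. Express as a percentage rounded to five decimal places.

The per-day rate i satisfies (1 + i)^365 = 1 + 0.01784.
i = 1.01784^(1/365) − 1 = 0.0000484 = 0.00484%.

0.00484%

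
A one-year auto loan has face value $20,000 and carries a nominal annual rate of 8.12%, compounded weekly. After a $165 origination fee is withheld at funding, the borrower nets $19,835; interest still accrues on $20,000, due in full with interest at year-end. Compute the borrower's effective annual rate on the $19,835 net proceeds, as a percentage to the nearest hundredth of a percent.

Amount owed after one year: 20,000 × (1 + 0.0812/52)^52 = 20,000 × 1.084519 = $21,690.38.
Effective rate on net proceeds: 21,690.38 / 19,835 − 1 = 0.093541 = 9.35%.

9.35%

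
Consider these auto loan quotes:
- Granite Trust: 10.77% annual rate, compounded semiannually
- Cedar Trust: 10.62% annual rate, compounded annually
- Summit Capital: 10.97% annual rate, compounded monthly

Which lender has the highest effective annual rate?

Summit Capital

Granite Trust: (1 + 0.1077/2)^2 − 1 = 11.060%
Cedar Trust: compounded annually, EAR = 10.620%
Summit Capital: (1 + 0.1097/12)^12 − 1 = 11.539%
The highest effective annual rate is Summit Capital at 11.539%.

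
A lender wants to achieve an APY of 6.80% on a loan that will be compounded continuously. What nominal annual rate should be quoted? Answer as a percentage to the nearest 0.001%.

6.579%

Continuous: nominal r satisfies e^r − 1 = 0.0680.
r = ln(1 + 0.0680) = ln(1.0680) = 0.065788 = 6.579%.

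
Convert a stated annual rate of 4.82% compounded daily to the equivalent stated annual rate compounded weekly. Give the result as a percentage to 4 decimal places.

EAR = (1 + 0.0482/365)^365 − 1 = 0.049377.
Solve (1 + r/52)^52 = 1.049377: r/52 = 1.049377^(1/52) − 1 = 0.000927, so r = 0.048219 = 4.8219%.

4.8219%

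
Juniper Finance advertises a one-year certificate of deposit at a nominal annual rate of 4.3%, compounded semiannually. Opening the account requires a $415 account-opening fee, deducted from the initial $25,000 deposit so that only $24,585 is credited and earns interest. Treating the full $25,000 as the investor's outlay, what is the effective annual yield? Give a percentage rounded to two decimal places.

Value after one year: 24,585 × (1 + 0.043/2)^2 = 24,585 × 1.043462 = $25,653.52.
Effective yield on the $25,000 outlay: 25,653.52 / 25,000 − 1 = 0.026141 = 2.61%.

2.61%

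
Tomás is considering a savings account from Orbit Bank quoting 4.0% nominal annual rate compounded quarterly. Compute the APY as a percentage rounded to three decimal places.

4.060%

EAR = (1 + 0.040/4)^4 − 1.
= 1.040604 − 1 = 4.060%.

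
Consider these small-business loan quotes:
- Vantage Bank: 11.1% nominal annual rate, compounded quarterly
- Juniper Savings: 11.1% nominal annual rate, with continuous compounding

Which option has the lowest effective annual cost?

Vantage Bank

Vantage Bank: (1 + 0.111/4)^4 − 1 = 11.571%
Juniper Savings: e^0.111 − 1 = 11.739%
The lowest effective annual rate is Vantage Bank at 11.571%.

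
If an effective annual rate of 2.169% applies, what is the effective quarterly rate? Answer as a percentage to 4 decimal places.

The per-quarter rate i satisfies (1 + i)^4 = 1 + 0.02169.
i = 1.02169^(1/4) − 1 = 0.0053789 = 0.5379%.

0.5379%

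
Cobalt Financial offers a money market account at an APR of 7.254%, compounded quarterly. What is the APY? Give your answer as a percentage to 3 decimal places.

EAR = (1 + 0.07254/4)^4 − 1.
= (1 + 0.018135)^4 − 1 = 1.074537 − 1 = 7.454%.

7.454%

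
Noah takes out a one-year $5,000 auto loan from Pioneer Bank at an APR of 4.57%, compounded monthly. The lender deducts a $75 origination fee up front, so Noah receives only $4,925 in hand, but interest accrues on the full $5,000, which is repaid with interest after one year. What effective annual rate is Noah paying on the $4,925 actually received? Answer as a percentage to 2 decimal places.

Amount owed after one year: 5,000 × (1 + 0.0457/12)^12 = 5,000 × 1.046669 = $5,233.35.
Effective rate on net proceeds: 5,233.35 / 4,925 − 1 = 0.062609 = 6.26%.

6.26%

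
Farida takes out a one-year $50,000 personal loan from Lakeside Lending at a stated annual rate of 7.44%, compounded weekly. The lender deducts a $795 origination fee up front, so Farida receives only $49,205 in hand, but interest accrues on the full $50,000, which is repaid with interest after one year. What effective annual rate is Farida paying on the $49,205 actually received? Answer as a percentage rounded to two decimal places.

Amount owed after one year: 50,000 × (1 + 0.0744/52)^52 = 50,000 × 1.077180 = $53,859.02.
Effective rate on net proceeds: 53,859.02 / 49,205 − 1 = 0.094584 = 9.46%.

9.46%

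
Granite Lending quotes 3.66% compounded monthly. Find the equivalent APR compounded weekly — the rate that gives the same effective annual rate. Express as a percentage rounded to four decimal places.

EAR = (1 + 0.0366/12)^12 − 1 = 0.037220.
Solve (1 + r/52)^52 = 1.037220: r/52 = 1.037220^(1/52) − 1 = 0.000703, so r = 0.036557 = 3.6557%.

3.6557%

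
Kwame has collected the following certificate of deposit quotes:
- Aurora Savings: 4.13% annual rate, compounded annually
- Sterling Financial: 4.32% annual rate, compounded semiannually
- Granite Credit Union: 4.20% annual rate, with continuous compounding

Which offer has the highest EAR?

Sterling Financial

Aurora Savings: compounded annually, EAR = 4.130%
Sterling Financial: (1 + 0.0432/2)^2 − 1 = 4.367%
Granite Credit Union: e^0.0420 − 1 = 4.289%
The highest effective annual rate is Sterling Financial at 4.367%.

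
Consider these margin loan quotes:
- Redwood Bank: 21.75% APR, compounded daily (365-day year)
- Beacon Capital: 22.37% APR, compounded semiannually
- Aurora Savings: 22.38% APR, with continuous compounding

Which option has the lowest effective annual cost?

Beacon Capital

Redwood Bank: (1 + 0.2175/365)^365 − 1 = 24.288%
Beacon Capital: (1 + 0.2237/2)^2 − 1 = 23.621%
Aurora Savings: e^0.2238 − 1 = 25.082%
The lowest effective annual rate is Beacon Capital at 23.621%.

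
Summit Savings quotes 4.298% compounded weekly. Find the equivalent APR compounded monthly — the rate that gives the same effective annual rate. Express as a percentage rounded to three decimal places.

EAR = (1 + 0.04298/52)^52 − 1 = 0.043898.
Solve (1 + r/12)^12 = 1.043898: r/12 = 1.043898^(1/12) − 1 = 0.003587, so r = 0.043039 = 4.304%.

4.304%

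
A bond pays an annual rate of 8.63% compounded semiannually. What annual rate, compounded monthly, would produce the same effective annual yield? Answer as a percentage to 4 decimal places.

EAR = (1 + 0.0863/2)^2 − 1 = 0.088162.
Solve (1 + r/12)^12 = 1.088162: r/12 = 1.088162^(1/12) − 1 = 0.007066, so r = 0.084788 = 8.4788%.

8.4788%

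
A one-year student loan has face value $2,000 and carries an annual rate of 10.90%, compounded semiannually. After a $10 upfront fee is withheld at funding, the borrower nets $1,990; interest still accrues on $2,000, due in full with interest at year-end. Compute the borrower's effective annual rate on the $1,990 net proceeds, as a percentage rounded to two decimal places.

11.76%

Amount owed after one year: 2,000 × (1 + 0.1090/2)^2 = 2,000 × 1.111970 = $2,223.94.
Effective rate on net proceeds: 2,223.94 / 1,990 − 1 = 0.117558 = 11.76%.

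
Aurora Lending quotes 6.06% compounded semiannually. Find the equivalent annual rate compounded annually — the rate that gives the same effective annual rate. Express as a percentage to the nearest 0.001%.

6.152%

EAR = (1 + 0.0606/2)^2 − 1 = 0.061518.
Compounded annually, the equivalent nominal rate is the EAR itself: 6.152%.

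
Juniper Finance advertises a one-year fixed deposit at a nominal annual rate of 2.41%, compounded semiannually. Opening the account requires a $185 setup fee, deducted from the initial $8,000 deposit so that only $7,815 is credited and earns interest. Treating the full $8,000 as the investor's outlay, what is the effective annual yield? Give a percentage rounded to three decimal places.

0.056%

Value after one year: 7,815 × (1 + 0.0241/2)^2 = 7,815 × 1.024245 = $8,004.48.
Effective yield on the $8,000 outlay: 8,004.48 / 8,000 − 1 = 0.000560 = 0.056%.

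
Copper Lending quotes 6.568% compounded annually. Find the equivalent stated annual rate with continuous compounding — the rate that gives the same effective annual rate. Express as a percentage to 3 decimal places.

6.361%

Compounded annually, EAR = nominal = 0.065680.
Equivalent continuous rate: r = ln(1 + 0.065680) = 0.063613 = 6.361%.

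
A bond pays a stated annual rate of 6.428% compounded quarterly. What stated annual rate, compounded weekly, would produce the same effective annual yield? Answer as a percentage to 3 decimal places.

6.381%

EAR = (1 + 0.06428/4)^4 − 1 = 0.065846.
Solve (1 + r/52)^52 = 1.065846: r/52 = 1.065846^(1/52) − 1 = 0.001227, so r = 0.063808 = 6.381%.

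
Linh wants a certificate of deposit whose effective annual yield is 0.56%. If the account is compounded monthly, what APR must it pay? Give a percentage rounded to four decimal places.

0.5586%

(1 + r/12)^12 − 1 = 0.0056, so 1 + r/12 = 1.0056^(1/12).
r/12 = 0.000465, so r = 0.005586 = 0.5586%.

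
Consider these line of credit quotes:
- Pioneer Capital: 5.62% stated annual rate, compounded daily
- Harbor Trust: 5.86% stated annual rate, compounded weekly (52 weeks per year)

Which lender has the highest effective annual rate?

Pioneer Capital: (1 + 0.0562/365)^365 − 1 = 5.780%
Harbor Trust: (1 + 0.0586/52)^52 − 1 = 6.032%
The highest effective annual rate is Harbor Trust at 6.032%.

Harbor Trust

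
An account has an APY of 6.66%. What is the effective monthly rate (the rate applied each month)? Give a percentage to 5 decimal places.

The per-month rate i satisfies (1 + i)^12 = 1 + 0.0666.
i = 1.0666^(1/12) − 1 = 0.0053875 = 0.53875%.

0.53875%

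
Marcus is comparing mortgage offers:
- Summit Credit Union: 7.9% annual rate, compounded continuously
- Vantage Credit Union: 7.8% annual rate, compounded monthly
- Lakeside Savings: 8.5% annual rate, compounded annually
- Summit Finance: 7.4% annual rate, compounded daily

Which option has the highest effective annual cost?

Lakeside Savings

Summit Credit Union: e^0.079 − 1 = 8.220%
Vantage Credit Union: (1 + 0.078/12)^12 − 1 = 8.085%
Lakeside Savings: compounded annually, EAR = 8.500%
Summit Finance: (1 + 0.074/365)^365 − 1 = 7.680%
The highest effective annual rate is Lakeside Savings at 8.500%.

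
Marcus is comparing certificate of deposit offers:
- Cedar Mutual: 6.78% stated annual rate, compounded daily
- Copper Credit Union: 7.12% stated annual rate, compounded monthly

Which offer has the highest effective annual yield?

Copper Credit Union

Cedar Mutual: (1 + 0.0678/365)^365 − 1 = 7.014%
Copper Credit Union: (1 + 0.0712/12)^12 − 1 = 7.357%
The highest effective annual rate is Copper Credit Union at 7.357%.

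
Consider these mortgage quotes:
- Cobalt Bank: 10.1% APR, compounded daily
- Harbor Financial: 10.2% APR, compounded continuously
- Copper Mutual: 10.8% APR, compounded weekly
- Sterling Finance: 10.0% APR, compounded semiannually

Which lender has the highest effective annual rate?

Cobalt Bank: (1 + 0.101/365)^365 − 1 = 10.626%
Harbor Financial: e^0.102 − 1 = 10.738%
Copper Mutual: (1 + 0.108/52)^52 − 1 = 11.392%
Sterling Finance: (1 + 0.100/2)^2 − 1 = 10.250%
The highest effective annual rate is Copper Mutual at 11.392%.

Copper Mutual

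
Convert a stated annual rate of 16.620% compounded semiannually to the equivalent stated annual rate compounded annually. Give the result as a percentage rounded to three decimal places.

17.311%

EAR = (1 + 0.16620/2)^2 − 1 = 0.173106.
Compounded annually, the equivalent nominal rate is the EAR itself: 17.311%.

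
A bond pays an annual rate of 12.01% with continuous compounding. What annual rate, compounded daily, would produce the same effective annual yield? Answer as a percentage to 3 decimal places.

12.012%

EAR under continuous compounding: e^0.1201 − 1 = 0.127610.
Solve (1 + r/365)^365 = 1.127610: r/365 = 1.127610^(1/365) − 1 = 0.000329, so r = 0.120120 = 12.012%.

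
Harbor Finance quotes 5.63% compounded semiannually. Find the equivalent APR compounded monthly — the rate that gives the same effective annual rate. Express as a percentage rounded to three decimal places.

EAR = (1 + 0.0563/2)^2 − 1 = 0.057092.
Solve (1 + r/12)^12 = 1.057092: r/12 = 1.057092^(1/12) − 1 = 0.004638, so r = 0.055651 = 5.565%.

5.565%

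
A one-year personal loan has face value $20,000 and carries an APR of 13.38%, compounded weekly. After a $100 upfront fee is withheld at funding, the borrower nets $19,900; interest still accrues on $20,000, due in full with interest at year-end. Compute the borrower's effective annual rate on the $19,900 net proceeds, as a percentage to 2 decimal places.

14.87%

Amount owed after one year: 20,000 × (1 + 0.1338/52)^52 = 20,000 × 1.142968 = $22,859.35.
Effective rate on net proceeds: 22,859.35 / 19,900 − 1 = 0.148711 = 14.87%.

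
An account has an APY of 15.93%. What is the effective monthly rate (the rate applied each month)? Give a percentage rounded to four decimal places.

The per-month rate i satisfies (1 + i)^12 = 1 + 0.1593.
i = 1.1593^(1/12) − 1 = 0.0123942 = 1.2394%.

1.2394%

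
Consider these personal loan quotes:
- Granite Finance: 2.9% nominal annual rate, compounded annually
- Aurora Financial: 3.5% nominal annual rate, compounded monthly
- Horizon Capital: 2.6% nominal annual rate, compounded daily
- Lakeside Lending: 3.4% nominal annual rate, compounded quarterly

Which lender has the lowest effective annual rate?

Granite Finance: compounded annually, EAR = 2.900%
Aurora Financial: (1 + 0.035/12)^12 − 1 = 3.557%
Horizon Capital: (1 + 0.026/365)^365 − 1 = 2.634%
Lakeside Lending: (1 + 0.034/4)^4 − 1 = 3.444%
The lowest effective annual rate is Horizon Capital at 2.634%.

Horizon Capital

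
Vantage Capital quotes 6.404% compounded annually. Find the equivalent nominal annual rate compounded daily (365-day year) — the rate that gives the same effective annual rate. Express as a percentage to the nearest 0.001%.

Compounded annually, EAR = nominal = 0.064040.
Solve (1 + r/365)^365 = 1.064040: r/365 = 1.064040^(1/365) − 1 = 0.000170, so r = 0.062078 = 6.208%.

6.208%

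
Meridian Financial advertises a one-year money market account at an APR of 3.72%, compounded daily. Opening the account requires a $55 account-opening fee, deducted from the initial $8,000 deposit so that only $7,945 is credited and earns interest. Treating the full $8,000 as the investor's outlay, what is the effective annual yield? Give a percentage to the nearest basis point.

3.08%

Value after one year: 7,945 × (1 + 0.0372/365)^365 = 7,945 × 1.037899 = $8,246.10.
Effective yield on the $8,000 outlay: 8,246.10 / 8,000 − 1 = 0.030763 = 3.08%.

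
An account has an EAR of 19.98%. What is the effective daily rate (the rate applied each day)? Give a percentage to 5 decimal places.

The per-day rate i satisfies (1 + i)^365 = 1 + 0.1998.
i = 1.1998^(1/365) − 1 = 0.0004992 = 0.04992%.

0.04992%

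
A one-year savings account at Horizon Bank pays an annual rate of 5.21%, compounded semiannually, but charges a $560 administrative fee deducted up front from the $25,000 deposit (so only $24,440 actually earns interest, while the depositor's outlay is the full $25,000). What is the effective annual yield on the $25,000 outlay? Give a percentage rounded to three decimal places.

2.920%

Value after one year: 24,440 × (1 + 0.0521/2)^2 = 24,440 × 1.052779 = $25,729.91.
Effective yield on the $25,000 outlay: 25,729.91 / 25,000 − 1 = 0.029196 = 2.920%.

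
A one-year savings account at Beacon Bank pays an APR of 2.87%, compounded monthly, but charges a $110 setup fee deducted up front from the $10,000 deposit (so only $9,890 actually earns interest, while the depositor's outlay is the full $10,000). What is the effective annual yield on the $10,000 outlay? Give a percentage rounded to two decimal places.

1.78%

Value after one year: 9,890 × (1 + 0.0287/12)^12 = 9,890 × 1.029081 = $10,177.61.
Effective yield on the $10,000 outlay: 10,177.61 / 10,000 − 1 = 0.017761 = 1.78%.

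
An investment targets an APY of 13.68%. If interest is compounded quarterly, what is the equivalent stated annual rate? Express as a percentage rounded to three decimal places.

(1 + r/4)^4 − 1 = 0.1368, so 1 + r/4 = 1.1368^(1/4).
r/4 = 0.032574, so r = 0.130294 = 13.029%.

13.029%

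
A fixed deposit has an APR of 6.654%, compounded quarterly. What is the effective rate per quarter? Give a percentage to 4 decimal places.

1.6635%

With a nominal annual rate compounded quarterly, the periodic rate is the nominal rate divided by 4.
i = 0.06654 / 4 = 0.0166350 = 1.6635%.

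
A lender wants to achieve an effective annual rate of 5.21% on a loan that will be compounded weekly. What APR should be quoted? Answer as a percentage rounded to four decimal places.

5.0813%

(1 + r/52)^52 − 1 = 0.0521, so 1 + r/52 = 1.0521^(1/52).
r/52 = 0.000977, so r = 0.050813 = 5.0813%.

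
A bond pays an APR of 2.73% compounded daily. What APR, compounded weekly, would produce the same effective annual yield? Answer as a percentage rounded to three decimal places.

2.731%

EAR = (1 + 0.0273/365)^365 − 1 = 0.027675.
Solve (1 + r/52)^52 = 1.027675: r/52 = 1.027675^(1/52) − 1 = 0.000525, so r = 0.027306 = 2.731%.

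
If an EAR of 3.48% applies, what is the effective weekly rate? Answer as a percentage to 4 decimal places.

The per-week rate i satisfies (1 + i)^52 = 1 + 0.0348.
i = 1.0348^(1/52) − 1 = 0.0006581 = 0.0658%.

0.0658%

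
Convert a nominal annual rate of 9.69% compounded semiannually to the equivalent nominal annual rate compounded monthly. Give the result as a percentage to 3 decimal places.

EAR = (1 + 0.0969/2)^2 − 1 = 0.099247.
Solve (1 + r/12)^12 = 1.099247: r/12 = 1.099247^(1/12) − 1 = 0.007917, so r = 0.095000 = 9.500%.

9.500%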